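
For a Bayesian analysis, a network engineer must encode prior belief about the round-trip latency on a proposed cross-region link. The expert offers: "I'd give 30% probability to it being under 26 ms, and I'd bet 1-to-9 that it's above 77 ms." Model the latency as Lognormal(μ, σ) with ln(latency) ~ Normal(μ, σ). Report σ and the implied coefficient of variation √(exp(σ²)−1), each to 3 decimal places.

σ ≈ 0.601, CV ≈ 0.660

If T ~ Lognormal(μ,σ) then ln T ~ Normal(μ,σ), so the p-quantile of ln T is μ + z_p·σ.
ln(26) = 3.258 and ln(77) = 4.344; z_{0.3} = -0.5244, z_{0.9} = 1.282.
σ = (4.344 − 3.258)/(1.282 − (-0.5244)) = 0.601.
μ = 3.258 − (-0.5244)·0.601 = 3.573.
CV = √(exp(σ²)−1) = √(exp(0.3614)−1) = 0.660.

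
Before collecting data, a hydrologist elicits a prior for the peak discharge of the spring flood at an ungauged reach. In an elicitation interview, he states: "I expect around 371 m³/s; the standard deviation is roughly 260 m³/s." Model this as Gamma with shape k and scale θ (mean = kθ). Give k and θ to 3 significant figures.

For Gamma(k, scale θ): mean = kθ, variance = kθ², so CV = 1/√k.
CV = SD/mean = 260/371 = 0.7008, hence k = 1/CV² = 2.04.
Then θ = mean/k = 371/2.04 = 182.

k ≈ 2.04, θ ≈ 182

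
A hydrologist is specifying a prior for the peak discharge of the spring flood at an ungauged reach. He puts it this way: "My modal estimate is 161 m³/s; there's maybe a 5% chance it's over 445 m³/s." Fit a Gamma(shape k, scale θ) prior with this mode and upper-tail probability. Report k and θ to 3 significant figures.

k ≈ 3.59, θ ≈ 62.1

Gamma(k,θ) with k>1 has mode (k−1)θ, so θ = 161/(k−1).
Need P(X < 445) = 0.95 with θ tied to k this way. Start at k = 2, θ = 161: P(X<445) ≈ 0.763.
Too low — raise k to concentrate. Iterating converges to k ≈ 3.59.
Then θ = 161/(3.59−1) ≈ 62.1.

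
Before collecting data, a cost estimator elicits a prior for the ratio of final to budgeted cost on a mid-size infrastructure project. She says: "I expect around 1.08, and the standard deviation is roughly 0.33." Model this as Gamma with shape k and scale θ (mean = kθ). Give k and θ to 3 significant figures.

For Gamma(k, scale θ): mean = kθ, variance = kθ², so CV = 1/√k.
CV = SD/mean = 0.33/1.08 = 0.3056, hence k = 1/CV² = 10.7.
Then θ = mean/k = 1.08/10.7 = 0.101.

k ≈ 10.7, θ ≈ 0.101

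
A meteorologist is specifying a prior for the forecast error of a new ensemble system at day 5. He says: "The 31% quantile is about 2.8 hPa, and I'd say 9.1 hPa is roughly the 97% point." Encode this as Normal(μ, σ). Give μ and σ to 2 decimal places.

The p-quantile of Normal(μ,σ) is μ + z_p·σ, with z_{0.31} = -0.4959 and z_{0.97} = 1.881.
Eliminate σ: μ = (z₂·x₁ − z₁·x₂)/(z₂ − z₁) = (1.881·2.8 − (-0.4959)·9.1)/2.377 = 4.11.
Then σ = (x₂ − x₁)/(z₂ − z₁) = (9.1 − 2.8)/2.377 = 2.65.

μ = 4.11, σ = 2.65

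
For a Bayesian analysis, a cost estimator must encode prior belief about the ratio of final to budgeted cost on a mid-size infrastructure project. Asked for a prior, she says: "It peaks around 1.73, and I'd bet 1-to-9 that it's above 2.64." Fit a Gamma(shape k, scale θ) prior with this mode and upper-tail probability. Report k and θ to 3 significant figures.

k ≈ 11.4, θ ≈ 0.166

Gamma(k,θ) with k>1 has mode (k−1)θ, so θ = 1.73/(k−1).
Need P(X < 2.64) = 0.9 with θ tied to k this way. Start at k = 2, θ = 1.73: P(X<2.64) ≈ 0.451.
Too low — raise k to concentrate. Iterating converges to k ≈ 11.4.
Then θ = 1.73/(11.4−1) ≈ 0.166.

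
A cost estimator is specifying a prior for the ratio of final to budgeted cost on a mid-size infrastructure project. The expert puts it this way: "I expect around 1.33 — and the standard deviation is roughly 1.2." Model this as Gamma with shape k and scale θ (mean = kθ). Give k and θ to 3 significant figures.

k ≈ 1.23, θ ≈ 1.08

For Gamma(k, scale θ): mean = kθ, variance = kθ², so CV = 1/√k.
CV = SD/mean = 1.2/1.33 = 0.9023, hence k = 1/CV² = 1.23.
Then θ = mean/k = 1.33/1.23 = 1.08.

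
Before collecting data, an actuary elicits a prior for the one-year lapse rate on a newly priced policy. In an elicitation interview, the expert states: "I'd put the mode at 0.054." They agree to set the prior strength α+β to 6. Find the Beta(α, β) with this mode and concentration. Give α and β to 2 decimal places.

For α,β > 1 the Beta mode is (α−1)/(α+β−2). With α+β = 6, the mode is (α−1)/4.
Set (α−1)/4 = 0.054 → α = 1 + 0.054·4 = 1.22.
β = 6 − α = 4.78.

α = 1.22, β = 4.78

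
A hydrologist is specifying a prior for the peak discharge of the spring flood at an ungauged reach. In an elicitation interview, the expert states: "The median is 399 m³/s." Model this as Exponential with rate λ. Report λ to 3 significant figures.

Exponential median = ln 2 / λ, so λ = ln 2 / 399.0 = 0.00174.

λ ≈ 0.00174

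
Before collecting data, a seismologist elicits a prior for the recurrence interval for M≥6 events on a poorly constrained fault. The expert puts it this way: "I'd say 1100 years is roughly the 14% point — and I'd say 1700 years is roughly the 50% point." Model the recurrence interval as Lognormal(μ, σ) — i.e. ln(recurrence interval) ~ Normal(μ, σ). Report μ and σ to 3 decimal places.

μ ≈ 7.438, σ ≈ 0.403

If T ~ Lognormal(μ,σ) then ln T ~ Normal(μ,σ), so the p-quantile of ln T is μ + z_p·σ.
ln(1100) = 7.003 and ln(1700) = 7.438; z_{0.14} = -1.08, z_{0.5} = 0.
σ = (7.438 − 7.003)/(0 − (-1.08)) = 0.403.
μ = 7.003 − (-1.08)·0.403 = 7.438.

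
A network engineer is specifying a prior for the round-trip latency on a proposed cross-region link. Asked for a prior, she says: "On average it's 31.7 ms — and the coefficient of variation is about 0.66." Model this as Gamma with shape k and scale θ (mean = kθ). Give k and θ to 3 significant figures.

For Gamma(k, scale θ): mean = kθ, variance = kθ², so CV = 1/√k.
CV = 0.66, hence k = 1/CV² = 2.3.
Then θ = mean/k = 31.7/2.3 = 13.8.

k ≈ 2.3, θ ≈ 13.8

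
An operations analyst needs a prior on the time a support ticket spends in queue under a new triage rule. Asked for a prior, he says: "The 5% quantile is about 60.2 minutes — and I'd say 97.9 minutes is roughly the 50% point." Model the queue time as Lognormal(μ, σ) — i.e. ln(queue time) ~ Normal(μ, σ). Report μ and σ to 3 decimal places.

If T ~ Lognormal(μ,σ) then ln T ~ Normal(μ,σ), so the p-quantile of ln T is μ + z_p·σ.
ln(60.2) = 4.098 and ln(97.9) = 4.584; z_{0.05} = -1.645, z_{0.5} = 0.
σ = (4.584 − 4.098)/(0 − (-1.645)) = 0.296.
μ = 4.098 − (-1.645)·0.296 = 4.584.

μ ≈ 4.584, σ ≈ 0.296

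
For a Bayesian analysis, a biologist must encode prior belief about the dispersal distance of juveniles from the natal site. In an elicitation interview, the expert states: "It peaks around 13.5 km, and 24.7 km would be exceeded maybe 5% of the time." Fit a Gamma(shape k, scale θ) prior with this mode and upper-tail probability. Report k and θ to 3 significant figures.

Gamma(k,θ) with k>1 has mode (k−1)θ, so θ = 13.5/(k−1).
Need P(X < 24.7) = 0.95 with θ tied to k this way. Start at k = 2, θ = 13.5: P(X<24.7) ≈ 0.546.
Too low — raise k to concentrate. Iterating converges to k ≈ 8.63.
Then θ = 13.5/(8.63−1) ≈ 1.77.

k ≈ 8.63, θ ≈ 1.77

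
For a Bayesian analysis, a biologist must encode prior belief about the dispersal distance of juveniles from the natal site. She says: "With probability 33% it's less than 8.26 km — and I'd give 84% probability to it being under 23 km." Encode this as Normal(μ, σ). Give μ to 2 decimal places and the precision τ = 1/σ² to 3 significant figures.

For Normal(μ,σ), the p-quantile is μ + z_p·σ. Here z_{0.33} = -0.4399, z_{0.84} = 0.9945.
So 8.26 = μ − 0.4399σ and 23 = μ + 0.9945σ.
Subtracting: σ = (23 − 8.26)/(0.9945 − (-0.4399)) = 10.28.
Then μ = 8.26 − (-0.4399)·10.28 = 12.78.
Precision τ = 1/σ² = 1/10.28² = 0.00947.

μ = 12.78, τ = 0.00947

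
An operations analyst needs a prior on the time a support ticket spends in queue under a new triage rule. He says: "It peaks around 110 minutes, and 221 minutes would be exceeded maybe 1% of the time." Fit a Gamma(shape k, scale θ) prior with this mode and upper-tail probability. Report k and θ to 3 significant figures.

k ≈ 11.1, θ ≈ 10.9

Gamma(k,θ) with k>1 has mode (k−1)θ, so θ = 110/(k−1).
Need P(X < 221) = 0.99 with θ tied to k this way. Start at k = 2, θ = 110: P(X<221) ≈ 0.596.
Too low — raise k to concentrate. Iterating converges to k ≈ 11.1.
Then θ = 110/(11.1−1) ≈ 10.9.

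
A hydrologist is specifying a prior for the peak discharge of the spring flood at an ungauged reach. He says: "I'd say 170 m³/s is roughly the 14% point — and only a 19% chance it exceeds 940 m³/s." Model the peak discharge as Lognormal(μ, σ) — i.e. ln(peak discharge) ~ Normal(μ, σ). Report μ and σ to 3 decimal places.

μ ≈ 6.079, σ ≈ 0.873

If T ~ Lognormal(μ,σ) then ln T ~ Normal(μ,σ), so the p-quantile of ln T is μ + z_p·σ.
ln(170) = 5.136 and ln(940) = 6.846; z_{0.14} = -1.08, z_{0.81} = 0.8779.
σ = (6.846 − 5.136)/(0.8779 − (-1.08)) = 0.873.
μ = 5.136 − (-1.08)·0.873 = 6.079.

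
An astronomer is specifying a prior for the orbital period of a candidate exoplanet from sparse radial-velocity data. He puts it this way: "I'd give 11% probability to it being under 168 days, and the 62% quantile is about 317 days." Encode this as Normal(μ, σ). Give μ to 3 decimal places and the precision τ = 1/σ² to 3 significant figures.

For Normal(μ,σ), the p-quantile is μ + z_p·σ. Here z_{0.11} = -1.227, z_{0.62} = 0.3055.
So 168 = μ − 1.227σ and 317 = μ + 0.3055σ.
Subtracting: σ = (317 − 168)/(0.3055 − (-1.227)) = 97.258.
Then μ = 168 − (-1.227)·97.258 = 287.290.
Precision τ = 1/σ² = 1/97.26² = 0.000106.

μ = 287.290, τ = 0.000106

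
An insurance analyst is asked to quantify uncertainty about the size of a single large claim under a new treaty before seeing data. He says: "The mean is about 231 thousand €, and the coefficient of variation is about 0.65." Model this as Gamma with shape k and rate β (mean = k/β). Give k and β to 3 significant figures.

k ≈ 2.37, β ≈ 0.0102

For Gamma(k, rate β): mean = k/β, variance = k/β², so CV = 1/√k.
CV = 0.65, hence k = 1/CV² = 2.37.
Then β = k/mean = 2.37/231 = 0.0102.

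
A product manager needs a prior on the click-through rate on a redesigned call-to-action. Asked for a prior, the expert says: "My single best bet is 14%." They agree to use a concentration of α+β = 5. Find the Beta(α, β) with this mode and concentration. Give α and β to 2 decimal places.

For α,β > 1 the Beta mode is (α−1)/(α+β−2). With α+β = 5, the mode is (α−1)/3.
Set (α−1)/3 = 0.14 → α = 1 + 0.14·3 = 1.42.
β = 5 − α = 3.58.

α = 1.42, β = 3.58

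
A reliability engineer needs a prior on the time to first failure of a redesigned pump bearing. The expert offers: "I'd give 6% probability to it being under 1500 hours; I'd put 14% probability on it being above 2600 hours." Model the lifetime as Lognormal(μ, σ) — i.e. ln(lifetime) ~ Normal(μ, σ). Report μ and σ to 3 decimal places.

μ ≈ 7.638, σ ≈ 0.209

If T ~ Lognormal(μ,σ) then ln T ~ Normal(μ,σ), so the p-quantile of ln T is μ + z_p·σ.
ln(1500) = 7.313 and ln(2600) = 7.863; z_{0.06} = -1.555, z_{0.86} = 1.08.
σ = (7.863 − 7.313)/(1.08 − (-1.555)) = 0.209.
μ = 7.313 − (-1.555)·0.209 = 7.638.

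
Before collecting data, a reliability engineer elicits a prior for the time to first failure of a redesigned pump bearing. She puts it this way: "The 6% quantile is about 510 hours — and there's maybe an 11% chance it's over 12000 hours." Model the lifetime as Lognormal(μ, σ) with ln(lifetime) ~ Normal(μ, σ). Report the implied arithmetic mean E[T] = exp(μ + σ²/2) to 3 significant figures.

If T ~ Lognormal(μ,σ) then ln T ~ Normal(μ,σ), so the p-quantile of ln T is μ + z_p·σ.
ln(510) = 6.234 and ln(12000) = 9.393; z_{0.06} = -1.555, z_{0.89} = 1.227.
σ = (9.393 − 6.234)/(1.227 − (-1.555)) = 1.136.
μ = 6.234 − (-1.555)·1.136 = 8.000.
E[T] = exp(μ + σ²/2) = exp(8.000 + 0.6447) = 5680 hours.

E[T] ≈ 5680 hours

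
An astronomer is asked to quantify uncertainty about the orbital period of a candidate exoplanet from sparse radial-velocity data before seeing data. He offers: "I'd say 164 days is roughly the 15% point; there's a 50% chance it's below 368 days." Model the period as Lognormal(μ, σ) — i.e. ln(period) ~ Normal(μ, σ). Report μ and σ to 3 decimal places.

If T ~ Lognormal(μ,σ) then ln T ~ Normal(μ,σ), so the p-quantile of ln T is μ + z_p·σ.
ln(164) = 5.1 and ln(368) = 5.908; z_{0.15} = -1.036, z_{0.5} = 0.
σ = (5.908 − 5.1)/(0 − (-1.036)) = 0.780.
μ = 5.1 − (-1.036)·0.780 = 5.908.

μ ≈ 5.908, σ ≈ 0.780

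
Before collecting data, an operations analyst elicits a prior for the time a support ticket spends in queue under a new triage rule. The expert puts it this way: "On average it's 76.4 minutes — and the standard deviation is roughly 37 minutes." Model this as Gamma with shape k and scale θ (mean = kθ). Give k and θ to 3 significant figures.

k ≈ 4.26, θ ≈ 17.9

For Gamma(k, scale θ): mean = kθ, variance = kθ², so CV = 1/√k.
CV = SD/mean = 37/76.4 = 0.4843, hence k = 1/CV² = 4.26.
Then θ = mean/k = 76.4/4.26 = 17.9.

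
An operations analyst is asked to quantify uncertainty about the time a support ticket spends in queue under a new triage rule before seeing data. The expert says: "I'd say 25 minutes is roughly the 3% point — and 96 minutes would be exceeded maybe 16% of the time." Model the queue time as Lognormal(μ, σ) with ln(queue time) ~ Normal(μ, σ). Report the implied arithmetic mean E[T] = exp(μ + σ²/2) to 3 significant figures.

E[T] ≈ 67.3 minutes

If T ~ Lognormal(μ,σ) then ln T ~ Normal(μ,σ), so the p-quantile of ln T is μ + z_p·σ.
ln(25) = 3.219 and ln(96) = 4.564; z_{0.03} = -1.881, z_{0.84} = 0.9945.
σ = (4.564 − 3.219)/(0.9945 − (-1.881)) = 0.468.
μ = 3.219 − (-1.881)·0.468 = 4.099.
E[T] = exp(μ + σ²/2) = exp(4.099 + 0.1095) = 67.3 minutes.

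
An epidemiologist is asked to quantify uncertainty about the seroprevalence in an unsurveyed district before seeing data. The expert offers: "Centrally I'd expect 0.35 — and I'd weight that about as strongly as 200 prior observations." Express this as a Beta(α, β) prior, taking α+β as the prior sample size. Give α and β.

α = 70, β = 130

Under the effective-sample-size interpretation, Beta(α, β) has prior mean α/(α+β) and prior sample size α+β.
So α+β = 200 and α/(α+β) = 0.35, giving α = 0.35·200 = 70 and β = 200 − 70 = 130.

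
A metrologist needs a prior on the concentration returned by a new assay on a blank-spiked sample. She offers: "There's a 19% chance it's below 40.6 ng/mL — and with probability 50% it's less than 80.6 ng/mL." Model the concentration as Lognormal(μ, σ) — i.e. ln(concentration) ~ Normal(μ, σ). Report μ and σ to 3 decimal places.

μ ≈ 4.389, σ ≈ 0.781

If T ~ Lognormal(μ,σ) then ln T ~ Normal(μ,σ), so the p-quantile of ln T is μ + z_p·σ.
ln(40.6) = 3.704 and ln(80.6) = 4.389; z_{0.19} = -0.8779, z_{0.5} = 0.
σ = (4.389 − 3.704)/(0 − (-0.8779)) = 0.781.
μ = 3.704 − (-0.8779)·0.781 = 4.389.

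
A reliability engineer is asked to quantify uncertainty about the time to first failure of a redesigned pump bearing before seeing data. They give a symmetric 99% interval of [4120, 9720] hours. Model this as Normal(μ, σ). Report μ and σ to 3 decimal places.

A symmetric 99% interval runs μ ± z·σ with z = 2.576.
Half-width = 2800, so σ = 2800/2.576 = 1087.029.
μ is the interval midpoint, 6920.000.

μ = 6920.000, σ = 1087.029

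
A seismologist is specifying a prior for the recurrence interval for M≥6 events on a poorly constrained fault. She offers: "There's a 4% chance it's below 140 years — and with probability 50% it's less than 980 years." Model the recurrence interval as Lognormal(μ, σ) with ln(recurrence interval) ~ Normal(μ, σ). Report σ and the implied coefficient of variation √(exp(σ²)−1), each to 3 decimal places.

If T ~ Lognormal(μ,σ) then ln T ~ Normal(μ,σ), so the p-quantile of ln T is μ + z_p·σ.
ln(140) = 4.942 and ln(980) = 6.888; z_{0.04} = -1.751, z_{0.5} = 0.
σ = (6.888 − 4.942)/(0 − (-1.751)) = 1.112.
μ = 4.942 − (-1.751)·1.112 = 6.888.
CV = √(exp(σ²)−1) = √(exp(1.2355)−1) = 1.562.

σ ≈ 1.112, CV ≈ 1.562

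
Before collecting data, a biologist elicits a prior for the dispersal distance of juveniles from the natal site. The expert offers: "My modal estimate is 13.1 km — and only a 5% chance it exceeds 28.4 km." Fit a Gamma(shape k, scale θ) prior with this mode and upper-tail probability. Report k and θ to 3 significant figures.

k ≈ 5.6, θ ≈ 2.85

Gamma(k,θ) with k>1 has mode (k−1)θ, so θ = 13.1/(k−1).
Need P(X < 28.4) = 0.95 with θ tied to k this way. Start at k = 2, θ = 13.1: P(X<28.4) ≈ 0.638.
Too low — raise k to concentrate. Iterating converges to k ≈ 5.6.
Then θ = 13.1/(5.6−1) ≈ 2.85.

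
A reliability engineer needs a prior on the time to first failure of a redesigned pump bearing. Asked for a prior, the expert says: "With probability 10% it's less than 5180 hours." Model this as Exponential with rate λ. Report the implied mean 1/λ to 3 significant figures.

P(T < 5180.0) = 1 − e^(−λ·5180.0) = 0.1, so λ = −ln(1−0.1)/5180.0 = −ln(0.9)/5180.0 = 2.03e-05.
Mean = 1/λ = 49200 hours.

mean ≈ 49200 hours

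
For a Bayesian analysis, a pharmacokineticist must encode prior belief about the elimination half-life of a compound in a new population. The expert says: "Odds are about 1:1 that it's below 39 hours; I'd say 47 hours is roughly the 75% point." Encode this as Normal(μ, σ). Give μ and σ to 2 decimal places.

The p-quantile of Normal(μ,σ) is μ + z_p·σ, with z_{0.5} = 0 and z_{0.75} = 0.6745.
Eliminate σ: μ = (z₂·x₁ − z₁·x₂)/(z₂ − z₁) = (0.6745·39 − (0)·47)/0.6745 = 39.00.
Then σ = (x₂ − x₁)/(z₂ − z₁) = (47 − 39)/0.6745 = 11.86.

μ = 39.00, σ = 11.86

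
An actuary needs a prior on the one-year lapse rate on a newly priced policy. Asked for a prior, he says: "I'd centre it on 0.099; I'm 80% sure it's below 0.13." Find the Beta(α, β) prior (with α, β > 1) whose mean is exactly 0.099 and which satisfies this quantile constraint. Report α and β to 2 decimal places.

With mean 0.099 fixed, write α = 0.099s, β = 0.901s where s = α+β.
Need P(θ < 0.13) = 0.8 under Beta(0.099s, 0.901s). Normal approximation: (q−m)/√(m(1−m)/s) ≈ z_{0.8} = 0.842, so s ≈ 0.099·0.901·(0.842)²/(0.13−0.099)² = 65.7.
At s = 65.7: P(θ<0.13) ≈ 0.811. Adjusting to match 0.8 gives s ≈ 58.09.
So α = 0.099·58.09 ≈ 5.75, β = 0.901·58.09 ≈ 52.34.

α ≈ 5.75, β ≈ 52.34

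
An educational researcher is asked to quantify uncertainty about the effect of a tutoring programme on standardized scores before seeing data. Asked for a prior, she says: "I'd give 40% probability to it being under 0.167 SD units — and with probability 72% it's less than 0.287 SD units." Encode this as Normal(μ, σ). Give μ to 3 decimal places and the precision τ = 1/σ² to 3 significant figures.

μ = 0.203, τ = 48.6

The p-quantile of Normal(μ,σ) is μ + z_p·σ, with z_{0.4} = -0.2533 and z_{0.72} = 0.5828.
Eliminate σ: μ = (z₂·x₁ − z₁·x₂)/(z₂ − z₁) = (0.5828·0.167 − (-0.2533)·0.287)/0.8362 = 0.203.
Then σ = (x₂ − x₁)/(z₂ − z₁) = (0.287 − 0.167)/0.8362 = 0.144.
Precision τ = 1/σ² = 1/0.1435² = 48.6.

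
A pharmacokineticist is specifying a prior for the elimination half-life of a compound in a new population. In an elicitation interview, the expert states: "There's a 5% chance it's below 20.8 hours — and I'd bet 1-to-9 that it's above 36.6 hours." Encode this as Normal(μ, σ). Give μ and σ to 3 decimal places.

The p-quantile of Normal(μ,σ) is μ + z_p·σ, with z_{0.05} = -1.645 and z_{0.9} = 1.282.
Eliminate σ: μ = (z₂·x₁ − z₁·x₂)/(z₂ − z₁) = (1.282·20.8 − (-1.645)·36.6)/2.926 = 29.681.
Then σ = (x₂ − x₁)/(z₂ − z₁) = (36.6 − 20.8)/2.926 = 5.399.

μ = 29.681, σ = 5.399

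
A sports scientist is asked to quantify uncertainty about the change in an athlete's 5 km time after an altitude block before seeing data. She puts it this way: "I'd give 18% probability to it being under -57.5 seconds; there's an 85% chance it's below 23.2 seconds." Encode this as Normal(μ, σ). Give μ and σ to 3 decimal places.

μ = -19.653, σ = 41.346

The p-quantile of Normal(μ,σ) is μ + z_p·σ, with z_{0.18} = -0.9154 and z_{0.85} = 1.036.
Eliminate σ: μ = (z₂·x₁ − z₁·x₂)/(z₂ − z₁) = (1.036·-57.5 − (-0.9154)·23.2)/1.952 = -19.653.
Then σ = (x₂ − x₁)/(z₂ − z₁) = (23.2 − -57.5)/1.952 = 41.346.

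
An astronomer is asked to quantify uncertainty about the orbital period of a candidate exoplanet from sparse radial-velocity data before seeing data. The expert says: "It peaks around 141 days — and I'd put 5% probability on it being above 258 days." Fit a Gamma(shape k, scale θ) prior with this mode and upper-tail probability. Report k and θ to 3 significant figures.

k ≈ 8.63, θ ≈ 18.5

Gamma(k,θ) with k>1 has mode (k−1)θ, so θ = 141/(k−1).
Need P(X < 258) = 0.95 with θ tied to k this way. Start at k = 2, θ = 141: P(X<258) ≈ 0.546.
Too low — raise k to concentrate. Iterating converges to k ≈ 8.63.
Then θ = 141/(8.63−1) ≈ 18.5.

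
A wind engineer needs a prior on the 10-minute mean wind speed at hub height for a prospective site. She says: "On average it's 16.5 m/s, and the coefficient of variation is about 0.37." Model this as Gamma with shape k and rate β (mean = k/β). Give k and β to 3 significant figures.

For Gamma(k, rate β): mean = k/β, variance = k/β², so CV = 1/√k.
CV = 0.37, hence k = 1/CV² = 7.3.
Then β = k/mean = 7.3/16.5 = 0.443.

k ≈ 7.3, β ≈ 0.443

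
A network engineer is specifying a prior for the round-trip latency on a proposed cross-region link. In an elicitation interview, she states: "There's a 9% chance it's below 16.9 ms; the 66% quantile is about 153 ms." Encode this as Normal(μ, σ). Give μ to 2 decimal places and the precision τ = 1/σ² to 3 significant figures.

The p-quantile of Normal(μ,σ) is μ + z_p·σ, with z_{0.09} = -1.341 and z_{0.66} = 0.4125.
Eliminate σ: μ = (z₂·x₁ − z₁·x₂)/(z₂ − z₁) = (0.4125·16.9 − (-1.341)·153)/1.753 = 120.98.
Then σ = (x₂ − x₁)/(z₂ − z₁) = (153 − 16.9)/1.753 = 77.63.
Precision τ = 1/σ² = 1/77.63² = 0.000166.

μ = 120.98, τ = 0.000166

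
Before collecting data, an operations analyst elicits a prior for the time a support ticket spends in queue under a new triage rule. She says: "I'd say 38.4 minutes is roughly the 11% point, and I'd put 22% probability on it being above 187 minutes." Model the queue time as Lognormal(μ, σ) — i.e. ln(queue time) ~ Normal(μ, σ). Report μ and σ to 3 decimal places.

μ ≈ 4.620, σ ≈ 0.792

If T ~ Lognormal(μ,σ) then ln T ~ Normal(μ,σ), so the p-quantile of ln T is μ + z_p·σ.
ln(38.4) = 3.648 and ln(187) = 5.231; z_{0.11} = -1.227, z_{0.78} = 0.7722.
σ = (5.231 − 3.648)/(0.7722 − (-1.227)) = 0.792.
μ = 3.648 − (-1.227)·0.792 = 4.620.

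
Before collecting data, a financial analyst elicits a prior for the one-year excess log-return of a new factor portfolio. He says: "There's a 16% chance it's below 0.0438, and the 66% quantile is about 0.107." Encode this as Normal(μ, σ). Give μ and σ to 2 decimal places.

For Normal(μ,σ), the p-quantile is μ + z_p·σ. Here z_{0.16} = -0.9945, z_{0.66} = 0.4125.
So 0.0438 = μ − 0.9945σ and 0.107 = μ + 0.4125σ.
Subtracting: σ = (0.107 − 0.0438)/(0.4125 − (-0.9945)) = 0.04.
Then μ = 0.0438 − (-0.9945)·0.04 = 0.09.

μ = 0.09, σ = 0.04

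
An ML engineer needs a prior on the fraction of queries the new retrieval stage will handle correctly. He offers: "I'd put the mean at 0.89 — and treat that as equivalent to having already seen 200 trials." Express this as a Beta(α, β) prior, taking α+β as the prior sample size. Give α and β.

α = 178, β = 22

Under the effective-sample-size interpretation, Beta(α, β) has prior mean α/(α+β) and prior sample size α+β.
So α+β = 200 and α/(α+β) = 0.89, giving α = 0.89·200 = 178 and β = 200 − 178 = 22.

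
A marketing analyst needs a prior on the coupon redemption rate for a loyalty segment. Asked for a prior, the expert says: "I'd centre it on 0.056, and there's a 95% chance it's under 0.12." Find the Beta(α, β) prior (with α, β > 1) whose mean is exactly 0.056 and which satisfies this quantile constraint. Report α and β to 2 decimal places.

α ≈ 2.58, β ≈ 43.49

With mean 0.056 fixed, write α = 0.056s, β = 0.944s where s = α+β.
Need P(θ < 0.12) = 0.95 under Beta(0.056s, 0.944s). Normal approximation: (q−m)/√(m(1−m)/s) ≈ z_{0.95} = 1.64, so s ≈ 0.056·0.944·(1.64)²/(0.12−0.056)² = 34.9.
At s = 34.9: P(θ<0.12) ≈ 0.931. Adjusting to match 0.95 gives s ≈ 46.07.
So α = 0.056·46.07 ≈ 2.58, β = 0.944·46.07 ≈ 43.49.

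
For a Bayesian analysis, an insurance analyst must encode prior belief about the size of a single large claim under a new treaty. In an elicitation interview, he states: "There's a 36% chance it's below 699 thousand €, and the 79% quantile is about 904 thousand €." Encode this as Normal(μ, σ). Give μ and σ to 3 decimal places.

For Normal(μ,σ), the p-quantile is μ + z_p·σ. Here z_{0.36} = -0.3585, z_{0.79} = 0.8064.
So 699 = μ − 0.3585σ and 904 = μ + 0.8064σ.
Subtracting: σ = (904 − 699)/(0.8064 − (-0.3585)) = 175.984.
Then μ = 699 − (-0.3585)·175.984 = 762.083.

μ = 762.083, σ = 175.984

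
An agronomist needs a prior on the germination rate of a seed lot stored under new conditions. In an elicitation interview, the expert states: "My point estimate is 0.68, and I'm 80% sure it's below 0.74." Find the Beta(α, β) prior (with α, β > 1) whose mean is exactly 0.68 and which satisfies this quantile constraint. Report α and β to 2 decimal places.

α ≈ 29.83, β ≈ 14.04

With mean 0.68 fixed, write α = 0.68s, β = 0.32s where s = α+β.
Need P(θ < 0.74) = 0.8 under Beta(0.68s, 0.32s). Normal approximation: (q−m)/√(m(1−m)/s) ≈ z_{0.8} = 0.842, so s ≈ 0.68·0.32·(0.842)²/(0.74−0.68)² = 42.8.
At s = 42.8: P(θ<0.74) ≈ 0.797. Adjusting to match 0.8 gives s ≈ 43.87.
So α = 0.68·43.87 ≈ 29.83, β = 0.32·43.87 ≈ 14.04.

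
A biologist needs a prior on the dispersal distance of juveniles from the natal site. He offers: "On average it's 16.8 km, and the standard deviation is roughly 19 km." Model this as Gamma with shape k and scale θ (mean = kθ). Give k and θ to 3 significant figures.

For Gamma(k, scale θ): mean = kθ, variance = kθ², so CV = 1/√k.
CV = SD/mean = 19/16.8 = 1.131, hence k = 1/CV² = 0.782.
Then θ = mean/k = 16.8/0.782 = 21.5.

k ≈ 0.782, θ ≈ 21.5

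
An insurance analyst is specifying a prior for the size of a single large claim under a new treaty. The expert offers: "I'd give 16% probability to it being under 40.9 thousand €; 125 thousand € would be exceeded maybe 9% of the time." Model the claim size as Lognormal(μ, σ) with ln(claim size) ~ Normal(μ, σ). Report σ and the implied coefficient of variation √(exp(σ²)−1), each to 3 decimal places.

σ ≈ 0.478, CV ≈ 0.507

If T ~ Lognormal(μ,σ) then ln T ~ Normal(μ,σ), so the p-quantile of ln T is μ + z_p·σ.
ln(40.9) = 3.711 and ln(125) = 4.828; z_{0.16} = -0.9945, z_{0.91} = 1.341.
σ = (4.828 − 3.711)/(1.341 − (-0.9945)) = 0.478.
μ = 3.711 − (-0.9945)·0.478 = 4.187.
CV = √(exp(σ²)−1) = √(exp(0.2289)−1) = 0.507.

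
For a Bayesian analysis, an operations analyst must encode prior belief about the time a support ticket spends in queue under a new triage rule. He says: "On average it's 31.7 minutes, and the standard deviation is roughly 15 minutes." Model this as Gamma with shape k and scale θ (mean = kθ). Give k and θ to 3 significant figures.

For Gamma(k, scale θ): mean = kθ, variance = kθ², so CV = 1/√k.
CV = SD/mean = 15/31.7 = 0.4732, hence k = 1/CV² = 4.47.
Then θ = mean/k = 31.7/4.47 = 7.1.

k ≈ 4.47, θ ≈ 7.1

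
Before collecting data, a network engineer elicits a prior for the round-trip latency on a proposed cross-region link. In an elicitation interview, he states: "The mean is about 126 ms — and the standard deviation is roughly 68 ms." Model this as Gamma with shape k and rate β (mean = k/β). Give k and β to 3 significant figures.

k ≈ 3.43, β ≈ 0.0272

For Gamma(k, rate β): mean = k/β, variance = k/β², so CV = 1/√k.
CV = SD/mean = 68/126 = 0.5397, hence k = 1/CV² = 3.43.
Then β = k/mean = 3.43/126 = 0.0272.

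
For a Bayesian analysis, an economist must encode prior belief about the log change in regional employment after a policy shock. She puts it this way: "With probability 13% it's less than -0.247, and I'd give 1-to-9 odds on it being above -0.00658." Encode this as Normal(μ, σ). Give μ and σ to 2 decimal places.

For Normal(μ,σ), the p-quantile is μ + z_p·σ. Here z_{0.13} = -1.126, z_{0.9} = 1.282.
So -0.247 = μ − 1.126σ and -0.00658 = μ + 1.282σ.
Subtracting: σ = (-0.00658 − -0.247)/(1.282 − (-1.126)) = 0.10.
Then μ = -0.247 − (-1.126)·0.10 = -0.13.

μ = -0.13, σ = 0.10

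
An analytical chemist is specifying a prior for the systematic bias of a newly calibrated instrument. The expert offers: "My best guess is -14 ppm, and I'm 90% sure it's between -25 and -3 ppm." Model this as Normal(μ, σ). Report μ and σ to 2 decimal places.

A symmetric 90% interval runs μ ± z·σ with z = 1.645.
Half-width = 11, so σ = 11/1.645 = 6.69.
μ is the stated best guess, -14.00.

μ = -14.00, σ = 6.69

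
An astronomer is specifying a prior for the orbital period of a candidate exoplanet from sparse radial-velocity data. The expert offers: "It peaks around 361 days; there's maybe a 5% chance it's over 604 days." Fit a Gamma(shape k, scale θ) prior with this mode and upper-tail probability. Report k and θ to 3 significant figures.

Gamma(k,θ) with k>1 has mode (k−1)θ, so θ = 361/(k−1).
Need P(X < 604) = 0.95 with θ tied to k this way. Start at k = 2, θ = 361: P(X<604) ≈ 0.498.
Too low — raise k to concentrate. Iterating converges to k ≈ 11.5.
Then θ = 361/(11.5−1) ≈ 34.2.

k ≈ 11.5, θ ≈ 34.2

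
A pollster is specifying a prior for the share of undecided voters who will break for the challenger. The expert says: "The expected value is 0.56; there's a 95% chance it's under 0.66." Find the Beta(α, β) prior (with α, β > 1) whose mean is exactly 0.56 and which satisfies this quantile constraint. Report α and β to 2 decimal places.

With mean 0.56 fixed, write α = 0.56s, β = 0.44s where s = α+β.
Need P(θ < 0.66) = 0.95 under Beta(0.56s, 0.44s). Normal approximation: (q−m)/√(m(1−m)/s) ≈ z_{0.95} = 1.64, so s ≈ 0.56·0.44·(1.64)²/(0.66−0.56)² = 66.7.
At s = 66.7: P(θ<0.66) ≈ 0.953. Adjusting to match 0.95 gives s ≈ 64.38.
So α = 0.56·64.38 ≈ 36.05, β = 0.44·64.38 ≈ 28.33.

α ≈ 36.05, β ≈ 28.33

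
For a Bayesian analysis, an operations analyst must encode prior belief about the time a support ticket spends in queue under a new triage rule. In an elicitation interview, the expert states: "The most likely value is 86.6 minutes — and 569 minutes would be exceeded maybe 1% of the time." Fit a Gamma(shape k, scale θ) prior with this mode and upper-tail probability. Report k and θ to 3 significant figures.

k ≈ 2.01, θ ≈ 85.4

Gamma(k,θ) with k>1 has mode (k−1)θ, so θ = 86.6/(k−1).
Need P(X < 569) = 0.99 with θ tied to k this way. Start at k = 2, θ = 86.6: P(X<569) ≈ 0.989.
Too low — raise k to concentrate. Iterating converges to k ≈ 2.01.
Then θ = 86.6/(2.01−1) ≈ 85.4.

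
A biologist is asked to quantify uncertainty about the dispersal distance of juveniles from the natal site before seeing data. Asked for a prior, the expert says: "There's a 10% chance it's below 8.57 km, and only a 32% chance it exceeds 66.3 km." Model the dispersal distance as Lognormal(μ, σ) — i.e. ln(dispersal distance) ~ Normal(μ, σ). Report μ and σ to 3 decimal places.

μ ≈ 3.647, σ ≈ 1.170

If T ~ Lognormal(μ,σ) then ln T ~ Normal(μ,σ), so the p-quantile of ln T is μ + z_p·σ.
ln(8.57) = 2.148 and ln(66.3) = 4.194; z_{0.1} = -1.282, z_{0.68} = 0.4677.
σ = (4.194 − 2.148)/(0.4677 − (-1.282)) = 1.170.
μ = 2.148 − (-1.282)·1.170 = 3.647.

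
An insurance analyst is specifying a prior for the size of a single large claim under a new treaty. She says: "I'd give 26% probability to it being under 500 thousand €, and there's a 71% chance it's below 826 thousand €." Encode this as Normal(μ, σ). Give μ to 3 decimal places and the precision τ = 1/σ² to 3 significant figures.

The p-quantile of Normal(μ,σ) is μ + z_p·σ, with z_{0.26} = -0.6433 and z_{0.71} = 0.5534.
Eliminate σ: μ = (z₂·x₁ − z₁·x₂)/(z₂ − z₁) = (0.5534·500 − (-0.6433)·826)/1.197 = 675.253.
Then σ = (x₂ − x₁)/(z₂ − z₁) = (826 − 500)/1.197 = 272.409.
Precision τ = 1/σ² = 1/272.4² = 1.35e-05.

μ = 675.253, τ = 1.35e-05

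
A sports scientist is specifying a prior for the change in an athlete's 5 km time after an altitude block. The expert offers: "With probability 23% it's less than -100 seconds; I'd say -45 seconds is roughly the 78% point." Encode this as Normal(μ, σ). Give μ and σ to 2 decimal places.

For Normal(μ,σ), the p-quantile is μ + z_p·σ. Here z_{0.23} = -0.7388, z_{0.78} = 0.7722.
So -100 = μ − 0.7388σ and -45 = μ + 0.7722σ.
Subtracting: σ = (-45 − -100)/(0.7722 − (-0.7388)) = 36.40.
Then μ = -100 − (-0.7388)·36.40 = -73.11.

μ = -73.11, σ = 36.40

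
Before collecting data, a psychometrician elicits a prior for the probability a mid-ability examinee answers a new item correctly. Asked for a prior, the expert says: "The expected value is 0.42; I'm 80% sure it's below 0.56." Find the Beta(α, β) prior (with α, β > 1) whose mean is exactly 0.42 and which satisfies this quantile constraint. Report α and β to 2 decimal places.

With mean 0.42 fixed, write α = 0.42s, β = 0.58s where s = α+β.
Need P(θ < 0.56) = 0.8 under Beta(0.42s, 0.58s). Normal approximation: (q−m)/√(m(1−m)/s) ≈ z_{0.8} = 0.842, so s ≈ 0.42·0.58·(0.842)²/(0.56−0.42)² = 8.8.
At s = 8.8: P(θ<0.56) ≈ 0.801. Adjusting to match 0.8 gives s ≈ 8.70.
So α = 0.42·8.70 ≈ 3.66, β = 0.58·8.70 ≈ 5.05.

α ≈ 3.66, β ≈ 5.05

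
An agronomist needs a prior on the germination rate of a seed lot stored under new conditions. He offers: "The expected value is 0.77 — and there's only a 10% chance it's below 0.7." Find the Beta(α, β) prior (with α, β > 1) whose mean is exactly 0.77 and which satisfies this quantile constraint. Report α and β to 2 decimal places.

With mean 0.77 fixed, write α = 0.77s, β = 0.23s where s = α+β.
Need P(θ < 0.7) = 0.1 under Beta(0.77s, 0.23s). Normal approximation: (q−m)/√(m(1−m)/s) ≈ z_{0.1} = -1.28, so s ≈ 0.77·0.23·(-1.28)²/(0.7−0.77)² = 59.4.
At s = 59.4: P(θ<0.7) ≈ 0.104. Adjusting to match 0.1 gives s ≈ 61.91.
So α = 0.77·61.91 ≈ 47.67, β = 0.23·61.91 ≈ 14.24.

α ≈ 47.67, β ≈ 14.24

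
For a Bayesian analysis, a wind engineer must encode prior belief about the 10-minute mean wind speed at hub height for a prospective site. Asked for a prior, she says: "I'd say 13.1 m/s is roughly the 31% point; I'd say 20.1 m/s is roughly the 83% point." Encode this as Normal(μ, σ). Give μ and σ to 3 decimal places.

The p-quantile of Normal(μ,σ) is μ + z_p·σ, with z_{0.31} = -0.4959 and z_{0.83} = 0.9542.
Eliminate σ: μ = (z₂·x₁ − z₁·x₂)/(z₂ − z₁) = (0.9542·13.1 − (-0.4959)·20.1)/1.45 = 15.494.
Then σ = (x₂ − x₁)/(z₂ − z₁) = (20.1 − 13.1)/1.45 = 4.828.

μ = 15.494, σ = 4.828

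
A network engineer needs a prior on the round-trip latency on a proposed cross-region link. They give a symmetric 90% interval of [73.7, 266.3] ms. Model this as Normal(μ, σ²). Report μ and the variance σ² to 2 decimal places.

A symmetric 90% interval runs μ ± z·σ with z = 1.645.
Half-width = 96.3, so σ = 96.3/1.645 = 58.546 and σ² = 3427.66.
μ is the interval midpoint, 170.00.

μ = 170.00, σ² = 3427.66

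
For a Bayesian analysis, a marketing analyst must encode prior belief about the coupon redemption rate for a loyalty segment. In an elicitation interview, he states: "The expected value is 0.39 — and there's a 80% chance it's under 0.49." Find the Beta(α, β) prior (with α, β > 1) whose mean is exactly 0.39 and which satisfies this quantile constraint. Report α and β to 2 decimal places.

α ≈ 6.44, β ≈ 10.08

With mean 0.39 fixed, write α = 0.39s, β = 0.61s where s = α+β.
Need P(θ < 0.49) = 0.8 under Beta(0.39s, 0.61s). Normal approximation: (q−m)/√(m(1−m)/s) ≈ z_{0.8} = 0.842, so s ≈ 0.39·0.61·(0.842)²/(0.49−0.39)² = 16.9.
At s = 16.9: P(θ<0.49) ≈ 0.802. Adjusting to match 0.8 gives s ≈ 16.52.
So α = 0.39·16.52 ≈ 6.44, β = 0.61·16.52 ≈ 10.08.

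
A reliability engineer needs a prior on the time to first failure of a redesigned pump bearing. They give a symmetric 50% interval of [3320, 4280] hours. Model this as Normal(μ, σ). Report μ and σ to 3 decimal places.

μ = 3800.000, σ = 711.649

A symmetric 50% interval runs μ ± z·σ with z = 0.6745.
Half-width = 480, so σ = 480/0.6745 = 711.649.
μ is the interval midpoint, 3800.000.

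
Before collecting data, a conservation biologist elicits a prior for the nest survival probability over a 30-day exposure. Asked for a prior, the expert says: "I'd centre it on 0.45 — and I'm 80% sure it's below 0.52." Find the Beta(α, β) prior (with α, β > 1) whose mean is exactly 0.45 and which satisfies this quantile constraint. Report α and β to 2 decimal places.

With mean 0.45 fixed, write α = 0.45s, β = 0.55s where s = α+β.
Need P(θ < 0.52) = 0.8 under Beta(0.45s, 0.55s). Normal approximation: (q−m)/√(m(1−m)/s) ≈ z_{0.8} = 0.842, so s ≈ 0.45·0.55·(0.842)²/(0.52−0.45)² = 35.8.
At s = 35.8: P(θ<0.52) ≈ 0.800. Adjusting to match 0.8 gives s ≈ 35.64.
So α = 0.45·35.64 ≈ 16.04, β = 0.55·35.64 ≈ 19.60.

α ≈ 16.04, β ≈ 19.60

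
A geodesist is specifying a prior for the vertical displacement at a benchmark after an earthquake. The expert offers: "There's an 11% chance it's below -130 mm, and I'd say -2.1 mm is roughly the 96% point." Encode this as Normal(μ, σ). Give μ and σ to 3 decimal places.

The p-quantile of Normal(μ,σ) is μ + z_p·σ, with z_{0.11} = -1.227 and z_{0.96} = 1.751.
Eliminate σ: μ = (z₂·x₁ − z₁·x₂)/(z₂ − z₁) = (1.751·-130 − (-1.227)·-2.1)/2.977 = -77.309.
Then σ = (x₂ − x₁)/(z₂ − z₁) = (-2.1 − -130)/2.977 = 42.960.

μ = -77.309, σ = 42.960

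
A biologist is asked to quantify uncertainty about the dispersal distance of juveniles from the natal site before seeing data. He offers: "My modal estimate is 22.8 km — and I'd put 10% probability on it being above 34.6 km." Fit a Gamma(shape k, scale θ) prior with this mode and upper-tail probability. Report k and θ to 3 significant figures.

Gamma(k,θ) with k>1 has mode (k−1)θ, so θ = 22.8/(k−1).
Need P(X < 34.6) = 0.9 with θ tied to k this way. Start at k = 2, θ = 22.8: P(X<34.6) ≈ 0.448.
Too low — raise k to concentrate. Iterating converges to k ≈ 11.7.
Then θ = 22.8/(11.7−1) ≈ 2.13.

k ≈ 11.7, θ ≈ 2.13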